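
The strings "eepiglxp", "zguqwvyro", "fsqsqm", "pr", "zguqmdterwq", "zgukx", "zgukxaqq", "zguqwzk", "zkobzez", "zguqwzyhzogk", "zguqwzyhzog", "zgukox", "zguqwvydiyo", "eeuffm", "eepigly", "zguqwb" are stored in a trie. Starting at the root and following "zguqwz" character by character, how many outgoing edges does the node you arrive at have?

2

Walk "zguqwz" from the root, arriving at one node.
Characters that immediately follow "zguqwz" among the stored strings: {k, y}.
That node has 2 child edges.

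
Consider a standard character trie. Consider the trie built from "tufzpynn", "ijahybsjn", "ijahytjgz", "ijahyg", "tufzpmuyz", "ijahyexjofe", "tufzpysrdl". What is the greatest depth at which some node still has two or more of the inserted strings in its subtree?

Look for the deepest trie node that still has at least two words in its subtree.
"tufzpynn" and "tufzpysrdl" agree on "tufzpy" (6 characters) before diverging; nothing deeper is shared.
Longest shared-prefix length: 6

6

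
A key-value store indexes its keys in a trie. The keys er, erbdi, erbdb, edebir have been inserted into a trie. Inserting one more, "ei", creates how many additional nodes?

The longest prefix of "ei" already in the trie is "e" (length 1).
New nodes needed: |"ei"| − 1 = 2 − 1 = 1.

1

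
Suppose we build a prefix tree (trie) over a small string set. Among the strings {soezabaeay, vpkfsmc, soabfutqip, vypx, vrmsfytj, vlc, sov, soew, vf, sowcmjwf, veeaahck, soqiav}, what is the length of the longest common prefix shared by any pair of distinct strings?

3

The deepest shared node is where two words last agree before diverging.
"soew" and "soezabaeay" agree on "soe" (3 characters) before diverging; nothing deeper is shared.
Longest shared-prefix length: 3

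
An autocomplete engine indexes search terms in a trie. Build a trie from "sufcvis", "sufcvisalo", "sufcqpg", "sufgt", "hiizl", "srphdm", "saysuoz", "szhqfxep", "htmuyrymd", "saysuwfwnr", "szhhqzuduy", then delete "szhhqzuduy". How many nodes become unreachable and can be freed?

A node on "szhhqzuduy"'s path can go only if nothing else ends at it or branches off below it.
The suffix "hqzuduy" (7 nodes) is used only by "szhhqzuduy"; the node for "szh" still has the child "q", so pruning stops there.
Nodes removed: 7

7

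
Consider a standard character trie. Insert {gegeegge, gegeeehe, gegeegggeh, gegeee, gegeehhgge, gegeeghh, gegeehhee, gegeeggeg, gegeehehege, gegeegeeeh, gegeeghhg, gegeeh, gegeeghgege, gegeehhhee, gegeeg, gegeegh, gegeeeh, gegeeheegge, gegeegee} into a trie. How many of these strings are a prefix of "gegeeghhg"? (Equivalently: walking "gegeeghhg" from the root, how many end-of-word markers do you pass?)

4

Check each prefix of "gegeeghhg" against the stored set — each match is an end-marker on the path.
Prefixes of the query that are stored words: "gegeeg", "gegeegh", "gegeeghh", "gegeeghhg"
Count: 4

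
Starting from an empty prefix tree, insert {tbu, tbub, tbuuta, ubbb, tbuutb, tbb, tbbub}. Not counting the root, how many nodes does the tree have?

Trace insertions, counting only characters that open a new branch:
  "tbu" → 3 new (t, b, u)
  "tbub" → prefix "tbu" already present; 1 new (b)
  "tbuuta" → prefix "tbu" already present; 3 new (u, t, a)
  "ubbb" → 4 new (u, b, b, b)
  "tbuutb" → prefix "tbuut" already present; 1 new (b)
  "tbb" → prefix "tb" already present; 1 new (b)
  "tbbub" → prefix "tbb" already present; 2 new (u, b)
Total nodes = 3 + 1 + 3 + 4 + 1 + 1 + 2 = 15

15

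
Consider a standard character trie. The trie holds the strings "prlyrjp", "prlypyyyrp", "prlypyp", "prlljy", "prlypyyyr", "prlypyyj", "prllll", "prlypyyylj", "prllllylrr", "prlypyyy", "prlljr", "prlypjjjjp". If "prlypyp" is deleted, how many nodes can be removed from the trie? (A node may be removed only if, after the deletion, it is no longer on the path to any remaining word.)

1

After clearing the end-marker at "prlypyp", prune upward until reaching a node still needed by another word.
The suffix "p" (1 node) is used only by "prlypyp"; the node for "prlypy" still has the child "y", so pruning stops there.
Nodes removed: 1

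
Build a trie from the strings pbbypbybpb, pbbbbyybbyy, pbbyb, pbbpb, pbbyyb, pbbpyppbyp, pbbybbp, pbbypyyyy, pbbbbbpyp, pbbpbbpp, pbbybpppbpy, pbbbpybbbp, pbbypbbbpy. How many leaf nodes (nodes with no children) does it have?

A leaf is a node with no children — equivalently, the end of a word that is not a proper prefix of any other stored word.
Those words: "pbbbbbpyp", "pbbbbyybbyy", "pbbbpybbbp", "pbbpbbpp", "pbbpyppbyp", "pbbybbp", "pbbybpppbpy", "pbbypbbbpy", "pbbypbybpb", "pbbypyyyy", "pbbyyb"
Leaf count: 11

11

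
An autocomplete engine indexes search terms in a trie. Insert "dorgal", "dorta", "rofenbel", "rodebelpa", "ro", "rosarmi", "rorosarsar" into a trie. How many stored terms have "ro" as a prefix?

5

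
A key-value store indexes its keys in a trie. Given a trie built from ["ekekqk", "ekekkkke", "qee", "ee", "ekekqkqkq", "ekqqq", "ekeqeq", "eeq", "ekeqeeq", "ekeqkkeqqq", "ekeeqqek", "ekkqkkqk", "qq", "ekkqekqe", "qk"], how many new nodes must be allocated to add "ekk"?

0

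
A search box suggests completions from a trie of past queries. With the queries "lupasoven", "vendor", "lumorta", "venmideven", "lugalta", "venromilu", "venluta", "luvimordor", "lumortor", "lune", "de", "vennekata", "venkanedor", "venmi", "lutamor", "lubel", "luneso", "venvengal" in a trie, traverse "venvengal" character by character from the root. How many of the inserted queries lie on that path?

1

Traverse "venvengal" character by character; count nodes along the way that are marked as word ends.
Prefixes of the query that are stored words: "venvengal"
Count: 1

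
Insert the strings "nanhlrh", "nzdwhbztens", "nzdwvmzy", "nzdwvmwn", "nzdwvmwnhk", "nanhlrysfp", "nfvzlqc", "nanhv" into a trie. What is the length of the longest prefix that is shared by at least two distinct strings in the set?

8

Equivalently: take the maximum, over all pairs, of their longest common prefix length.
"nzdwvmwn" and "nzdwvmwnhk" agree on "nzdwvmwn" (8 characters) before diverging; nothing deeper is shared.
Longest shared-prefix length: 8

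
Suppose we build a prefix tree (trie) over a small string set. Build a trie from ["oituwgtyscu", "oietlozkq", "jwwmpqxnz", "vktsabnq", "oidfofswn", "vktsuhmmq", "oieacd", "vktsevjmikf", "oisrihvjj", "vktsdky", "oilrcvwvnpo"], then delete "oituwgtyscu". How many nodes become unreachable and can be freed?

After clearing the end-marker at "oituwgtyscu", prune upward until reaching a node still needed by another word.
The suffix "tuwgtyscu" (9 nodes) is used only by "oituwgtyscu"; the node for "oi" still has the child "e", so pruning stops there.
Nodes removed: 9

9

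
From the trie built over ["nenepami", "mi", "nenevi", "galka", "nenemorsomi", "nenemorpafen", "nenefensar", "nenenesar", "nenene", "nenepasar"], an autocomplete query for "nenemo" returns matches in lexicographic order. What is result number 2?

DFS of the "nenemo" subtree visits, in order: "nenemorpafen", "nenemorsomi"
Position 2: nenemorsomi

nenemorsomi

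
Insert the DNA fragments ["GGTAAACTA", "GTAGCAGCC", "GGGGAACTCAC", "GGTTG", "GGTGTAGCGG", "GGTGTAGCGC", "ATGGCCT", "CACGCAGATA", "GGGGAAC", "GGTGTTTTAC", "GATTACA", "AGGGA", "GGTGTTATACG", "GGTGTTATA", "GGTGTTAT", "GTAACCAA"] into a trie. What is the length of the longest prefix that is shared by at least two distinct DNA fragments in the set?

9

Equivalently: take the maximum, over all pairs, of their longest common prefix length.
e.g. "GGTGTAGCGC" and "GGTGTAGCGG" share the prefix "GGTGTAGCG" of length 9; no pair shares a longer one.
Longest shared-prefix length: 9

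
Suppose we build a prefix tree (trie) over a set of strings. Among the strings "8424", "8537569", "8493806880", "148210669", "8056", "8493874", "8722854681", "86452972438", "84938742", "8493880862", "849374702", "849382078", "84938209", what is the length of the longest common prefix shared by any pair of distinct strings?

7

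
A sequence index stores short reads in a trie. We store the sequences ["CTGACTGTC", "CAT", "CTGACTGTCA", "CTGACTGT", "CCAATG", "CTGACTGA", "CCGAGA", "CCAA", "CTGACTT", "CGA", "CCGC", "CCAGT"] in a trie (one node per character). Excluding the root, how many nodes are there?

28

For each word, the new-node count is its length minus the longest prefix already in the trie:
  "CTGACTGTC" → 9 new (C, T, G, A, C, T, G, T, C)
  "CAT" → prefix "C" already present; 2 new (A, T)
  "CTGACTGTCA" → prefix "CTGACTGTC" already present; 1 new (A)
  "CTGACTGT" → prefix "CTGACTGT" already present; 0 new (none)
  "CCAATG" → prefix "C" already present; 5 new (C, A, A, T, G)
  "CTGACTGA" → prefix "CTGACTG" already present; 1 new (A)
  "CCGAGA" → prefix "CC" already present; 4 new (G, A, G, A)
  "CCAA" → prefix "CCAA" already present; 0 new (none)
  "CTGACTT" → prefix "CTGACT" already present; 1 new (T)
  "CGA" → prefix "C" already present; 2 new (G, A)
  "CCGC" → prefix "CCG" already present; 1 new (C)
  "CCAGT" → prefix "CCA" already present; 2 new (G, T)
Total nodes = 9 + 2 + 1 + 0 + 5 + 1 + 4 + 0 + 1 + 2 + 1 + 2 = 28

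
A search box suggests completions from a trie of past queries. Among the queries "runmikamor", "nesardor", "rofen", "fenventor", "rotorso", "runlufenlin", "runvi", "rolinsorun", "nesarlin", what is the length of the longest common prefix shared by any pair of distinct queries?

5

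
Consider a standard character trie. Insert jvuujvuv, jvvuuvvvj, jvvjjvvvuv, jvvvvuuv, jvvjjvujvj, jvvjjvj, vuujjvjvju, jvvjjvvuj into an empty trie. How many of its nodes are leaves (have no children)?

A leaf is a node with no children — equivalently, the end of a word that is not a proper prefix of any other stored word.
Those words: "jvuujvuv", "jvvjjvj", "jvvjjvujvj", "jvvjjvvuj", "jvvjjvvvuv", "jvvuuvvvj", "jvvvvuuv", "vuujjvjvju"
Leaf count: 8

8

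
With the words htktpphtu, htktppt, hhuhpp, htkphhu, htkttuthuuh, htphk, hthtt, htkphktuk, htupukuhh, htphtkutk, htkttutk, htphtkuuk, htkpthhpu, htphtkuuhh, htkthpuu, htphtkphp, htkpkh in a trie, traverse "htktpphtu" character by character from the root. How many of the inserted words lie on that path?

Walk "htktpphtu" from the root; an end-of-word marker is hit whenever a stored word is a prefix of "htktpphtu".
Prefixes of the query that are stored words: "htktpphtu"
Count: 1

1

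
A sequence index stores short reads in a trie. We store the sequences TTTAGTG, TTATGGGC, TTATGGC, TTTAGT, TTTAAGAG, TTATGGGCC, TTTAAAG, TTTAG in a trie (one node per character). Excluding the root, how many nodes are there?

Trace insertions, counting only characters that open a new branch:
  "TTTAGTG" → 7 new (T, T, T, A, G, T, G)
  "TTATGGGC" → prefix "TT" already present; 6 new (A, T, G, G, G, C)
  "TTATGGC" → prefix "TTATGG" already present; 1 new (C)
  "TTTAGT" → prefix "TTTAGT" already present; 0 new (none)
  "TTTAAGAG" → prefix "TTTA" already present; 4 new (A, G, A, G)
  "TTATGGGCC" → prefix "TTATGGGC" already present; 1 new (C)
  "TTTAAAG" → prefix "TTTAA" already present; 2 new (A, G)
  "TTTAG" → prefix "TTTAG" already present; 0 new (none)
Total nodes = 7 + 6 + 1 + 0 + 4 + 1 + 2 + 0 = 21

21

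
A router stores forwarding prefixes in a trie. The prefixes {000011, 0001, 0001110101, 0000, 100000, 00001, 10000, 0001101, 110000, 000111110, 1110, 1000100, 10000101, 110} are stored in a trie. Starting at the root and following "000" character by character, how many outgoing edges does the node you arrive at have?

2

Follow the path "000" to its node, then look at its outgoing edges.
Distinct next characters after "000": 0, 1.
That node has 2 child edges.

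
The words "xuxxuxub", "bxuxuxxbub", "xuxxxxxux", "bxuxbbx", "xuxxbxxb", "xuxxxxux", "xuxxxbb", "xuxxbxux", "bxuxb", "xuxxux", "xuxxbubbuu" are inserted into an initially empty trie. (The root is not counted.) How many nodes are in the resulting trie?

Count nodes per top-level branch (shared prefixes stored once):
  'b'-branch (bxuxb, bxuxbbx, bxuxuxxbub): 13 nodes
  'x'-branch (xuxxbubbuu, xuxxbxux, xuxxbxxb, xuxxux, xuxxuxub, xuxxxbb, xuxxxxux, xuxxxxxux): 28 nodes
Sum: 41

41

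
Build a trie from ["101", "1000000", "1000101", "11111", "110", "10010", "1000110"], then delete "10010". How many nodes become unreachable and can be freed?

Walk "10010" from the leaf back toward the root, removing each node that no remaining word uses.
The suffix "10" (2 nodes) is used only by "10010"; the node for "100" still has the child "0", so pruning stops there.
Nodes removed: 2

2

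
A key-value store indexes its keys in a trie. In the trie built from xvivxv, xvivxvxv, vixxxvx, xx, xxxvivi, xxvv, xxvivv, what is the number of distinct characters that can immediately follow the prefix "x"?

Walk "x" from the root, arriving at one node.
Characters that immediately follow "x" among the stored strings: {v, x}.
That node has 2 child edges.

2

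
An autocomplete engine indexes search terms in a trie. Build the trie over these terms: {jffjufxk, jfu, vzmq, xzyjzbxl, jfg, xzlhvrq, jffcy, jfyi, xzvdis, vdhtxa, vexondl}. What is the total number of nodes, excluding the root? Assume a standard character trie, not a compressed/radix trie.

46

Trace insertions, counting only characters that open a new branch:
  "jffjufxk" → 8 new (j, f, f, j, u, f, x, k)
  "jfu" → prefix "jf" already present; 1 new (u)
  "vzmq" → 4 new (v, z, m, q)
  "xzyjzbxl" → 8 new (x, z, y, j, z, b, x, l)
  "jfg" → prefix "jf" already present; 1 new (g)
  "xzlhvrq" → prefix "xz" already present; 5 new (l, h, v, r, q)
  "jffcy" → prefix "jff" already present; 2 new (c, y)
  "jfyi" → prefix "jf" already present; 2 new (y, i)
  "xzvdis" → prefix "xz" already present; 4 new (v, d, i, s)
  "vdhtxa" → prefix "v" already present; 5 new (d, h, t, x, a)
  "vexondl" → prefix "v" already present; 6 new (e, x, o, n, d, l)
Total nodes = 8 + 1 + 4 + 8 + 1 + 5 + 2 + 2 + 4 + 5 + 6 = 46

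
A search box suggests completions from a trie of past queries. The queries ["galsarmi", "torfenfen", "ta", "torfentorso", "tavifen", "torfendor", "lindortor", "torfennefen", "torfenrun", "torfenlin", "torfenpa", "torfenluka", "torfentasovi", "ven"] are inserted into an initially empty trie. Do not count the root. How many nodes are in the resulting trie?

Insert word by word; a character creates a node only if that edge doesn't already exist:
  "galsarmi" → 8 new (g, a, l, s, a, r, m, i)
  "torfenfen" → 9 new (t, o, r, f, e, n, f, e, n)
  "ta" → prefix "t" already present; 1 new (a)
  "torfentorso" → prefix "torfen" already present; 5 new (t, o, r, s, o)
  "tavifen" → prefix "ta" already present; 5 new (v, i, f, e, n)
  "torfendor" → prefix "torfen" already present; 3 new (d, o, r)
  "lindortor" → 9 new (l, i, n, d, o, r, t, o, r)
  "torfennefen" → prefix "torfen" already present; 5 new (n, e, f, e, n)
  "torfenrun" → prefix "torfen" already present; 3 new (r, u, n)
  "torfenlin" → prefix "torfen" already present; 3 new (l, i, n)
  "torfenpa" → prefix "torfen" already present; 2 new (p, a)
  "torfenluka" → prefix "torfenl" already present; 3 new (u, k, a)
  "torfentasovi" → prefix "torfent" already present; 5 new (a, s, o, v, i)
  "ven" → 3 new (v, e, n)
Total nodes = 8 + 9 + 1 + 5 + 5 + 3 + 9 + 5 + 3 + 3 + 2 + 3 + 5 + 3 = 64

64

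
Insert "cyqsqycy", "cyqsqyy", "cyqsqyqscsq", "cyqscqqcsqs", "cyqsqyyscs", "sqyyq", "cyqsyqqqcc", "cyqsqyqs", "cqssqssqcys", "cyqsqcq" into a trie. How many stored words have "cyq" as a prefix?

Traverse to the node for "cyq", then collect every word in that subtree.
Matches: "cyqscqqcsqs", "cyqsqcq", "cyqsqycy", "cyqsqyqs", "cyqsqyqscsq", "cyqsqyy", "cyqsqyyscs", "cyqsyqqqcc"
Count: 8

8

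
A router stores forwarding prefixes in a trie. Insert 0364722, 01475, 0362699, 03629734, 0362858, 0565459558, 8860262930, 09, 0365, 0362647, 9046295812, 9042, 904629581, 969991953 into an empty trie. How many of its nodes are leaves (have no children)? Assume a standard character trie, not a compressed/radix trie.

13

Leaves are exactly the stored words that no other stored word extends.
Those words: "01475", "0362647", "0362699", "0362858", "03629734", "0364722", "0365", "0565459558", "09", "8860262930", "9042", "9046295812", "969991953"
Leaf count: 13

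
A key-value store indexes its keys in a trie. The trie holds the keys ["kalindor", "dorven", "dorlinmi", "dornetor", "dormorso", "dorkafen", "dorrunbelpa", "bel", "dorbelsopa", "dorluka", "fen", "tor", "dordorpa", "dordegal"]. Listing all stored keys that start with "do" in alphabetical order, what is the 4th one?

dorkafen

DFS of the "do" subtree visits, in order: "dorbelsopa", "dordegal", "dordorpa", "dorkafen", "dorlinmi", "dorluka", "dormorso", "dornetor", "dorrunbelpa", "dorven"
The 4th is dorkafen.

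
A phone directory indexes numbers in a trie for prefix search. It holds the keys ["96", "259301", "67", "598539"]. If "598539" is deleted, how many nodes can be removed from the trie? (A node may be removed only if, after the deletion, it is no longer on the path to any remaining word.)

A node on "598539"'s path can go only if nothing else ends at it or branches off below it.
No other word shares any prefix with "598539", so all 6 of its nodes go.
Nodes removed: 6

6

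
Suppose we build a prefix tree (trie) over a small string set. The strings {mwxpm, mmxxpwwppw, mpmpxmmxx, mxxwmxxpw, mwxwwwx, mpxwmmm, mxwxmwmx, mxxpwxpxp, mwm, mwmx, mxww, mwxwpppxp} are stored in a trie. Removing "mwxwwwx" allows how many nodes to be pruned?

3

A node on "mwxwwwx"'s path can go only if nothing else ends at it or branches off below it.
The suffix "wwx" (3 nodes) is used only by "mwxwwwx"; the node for "mwxw" still has the child "p", so pruning stops there.
Nodes removed: 3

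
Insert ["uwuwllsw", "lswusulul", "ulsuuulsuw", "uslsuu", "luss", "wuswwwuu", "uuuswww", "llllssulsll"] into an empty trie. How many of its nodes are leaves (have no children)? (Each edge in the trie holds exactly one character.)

8

Leaves are exactly the stored words that no other stored word extends.
Those words: "llllssulsll", "lswusulul", "luss", "ulsuuulsuw", "uslsuu", "uuuswww", "uwuwllsw", "wuswwwuu"
Leaf count: 8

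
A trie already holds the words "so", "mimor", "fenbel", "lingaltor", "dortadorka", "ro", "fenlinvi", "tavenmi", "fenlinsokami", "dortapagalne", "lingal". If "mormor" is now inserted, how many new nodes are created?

5

"m" is already a path in the trie; the remaining "ormor" must be added.
Each of the 5 remaining characters creates one node.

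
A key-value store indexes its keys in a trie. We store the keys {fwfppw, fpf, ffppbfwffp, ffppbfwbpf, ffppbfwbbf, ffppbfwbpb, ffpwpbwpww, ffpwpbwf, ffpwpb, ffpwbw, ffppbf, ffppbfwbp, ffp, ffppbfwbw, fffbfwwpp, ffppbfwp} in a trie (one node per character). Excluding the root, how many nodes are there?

42

Trace insertions, counting only characters that open a new branch:
  "fwfppw" → 6 new (f, w, f, p, p, w)
  "fpf" → prefix "f" already present; 2 new (p, f)
  "ffppbfwffp" → prefix "f" already present; 9 new (f, p, p, b, f, w, f, f, p)
  "ffppbfwbpf" → prefix "ffppbfw" already present; 3 new (b, p, f)
  "ffppbfwbbf" → prefix "ffppbfwb" already present; 2 new (b, f)
  "ffppbfwbpb" → prefix "ffppbfwbp" already present; 1 new (b)
  "ffpwpbwpww" → prefix "ffp" already present; 7 new (w, p, b, w, p, w, w)
  "ffpwpbwf" → prefix "ffpwpbw" already present; 1 new (f)
  "ffpwpb" → prefix "ffpwpb" already present; 0 new (none)
  "ffpwbw" → prefix "ffpw" already present; 2 new (b, w)
  "ffppbf" → prefix "ffppbf" already present; 0 new (none)
  "ffppbfwbp" → prefix "ffppbfwbp" already present; 0 new (none)
  "ffp" → prefix "ffp" already present; 0 new (none)
  "ffppbfwbw" → prefix "ffppbfwb" already present; 1 new (w)
  "fffbfwwpp" → prefix "ff" already present; 7 new (f, b, f, w, w, p, p)
  "ffppbfwp" → prefix "ffppbfw" already present; 1 new (p)
Total nodes = 6 + 2 + 9 + 3 + 2 + 1 + 7 + 1 + 0 + 2 + 0 + 0 + 0 + 1 + 7 + 1 = 42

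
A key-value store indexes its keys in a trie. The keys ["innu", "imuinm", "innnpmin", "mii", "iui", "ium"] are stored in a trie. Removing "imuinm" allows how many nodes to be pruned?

5

Walk "imuinm" from the leaf back toward the root, removing each node that no remaining word uses.
The suffix "muinm" (5 nodes) is used only by "imuinm"; the node for "i" still has the child "n", so pruning stops there.
Nodes removed: 5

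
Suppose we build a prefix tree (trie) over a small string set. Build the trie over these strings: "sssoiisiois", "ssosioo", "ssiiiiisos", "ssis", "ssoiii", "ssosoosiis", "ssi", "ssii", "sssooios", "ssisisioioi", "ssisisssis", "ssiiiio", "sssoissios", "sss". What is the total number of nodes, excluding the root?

55

For each word, the new-node count is its length minus the longest prefix already in the trie:
  "sssoiisiois" → 11 new (s, s, s, o, i, i, s, i, o, i, s)
  "ssosioo" → prefix "ss" already present; 5 new (o, s, i, o, o)
  "ssiiiiisos" → prefix "ss" already present; 8 new (i, i, i, i, i, s, o, s)
  "ssis" → prefix "ssi" already present; 1 new (s)
  "ssoiii" → prefix "sso" already present; 3 new (i, i, i)
  "ssosoosiis" → prefix "ssos" already present; 6 new (o, o, s, i, i, s)
  "ssi" → prefix "ssi" already present; 0 new (none)
  "ssii" → prefix "ssii" already present; 0 new (none)
  "sssooios" → prefix "ssso" already present; 4 new (o, i, o, s)
  "ssisisioioi" → prefix "ssis" already present; 7 new (i, s, i, o, i, o, i)
  "ssisisssis" → prefix "ssisis" already present; 4 new (s, s, i, s)
  "ssiiiio" → prefix "ssiiii" already present; 1 new (o)
  "sssoissios" → prefix "sssoi" already present; 5 new (s, s, i, o, s)
  "sss" → prefix "sss" already present; 0 new (none)
Total nodes = 11 + 5 + 8 + 1 + 3 + 6 + 0 + 0 + 4 + 7 + 4 + 1 + 5 + 0 = 55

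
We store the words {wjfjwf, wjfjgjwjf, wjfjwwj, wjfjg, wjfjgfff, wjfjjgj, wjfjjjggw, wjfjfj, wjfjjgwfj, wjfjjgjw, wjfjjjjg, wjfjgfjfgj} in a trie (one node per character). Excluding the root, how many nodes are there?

Trie structure (* marks end of a word):
(root)
└─ w
   └─ j
      └─ f
         └─ j
            ├─ f
            │  └─ j *
            ├─ g *
            │  ├─ f
            │  │  ├─ f
            │  │  │  └─ f *
            │  │  └─ j
            │  │     └─ f
            │  │        └─ g
            │  │           └─ j *
            │  └─ j
            │     └─ w
            │        └─ j
            │           └─ f *
            ├─ j
            │  ├─ g
            │  │  ├─ j *
            │  │  │  └─ w *
            │  │  └─ w
            │  │     └─ f
            │  │        └─ j *
            │  └─ j
            │     ├─ g
            │     │  └─ g
            │     │     └─ w *
            │     └─ j
            │        └─ g *
            └─ w
               ├─ f *
               └─ w
                  └─ j *
Counting every labelled node above: 35.

35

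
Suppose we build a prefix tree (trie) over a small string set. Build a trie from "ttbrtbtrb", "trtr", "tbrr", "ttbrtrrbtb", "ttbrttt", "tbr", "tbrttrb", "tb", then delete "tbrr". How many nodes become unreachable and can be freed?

1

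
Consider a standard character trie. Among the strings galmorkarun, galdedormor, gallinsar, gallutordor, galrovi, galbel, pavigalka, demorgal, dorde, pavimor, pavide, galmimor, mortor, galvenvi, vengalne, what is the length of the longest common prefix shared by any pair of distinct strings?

4

Equivalently: take the maximum, over all pairs, of their longest common prefix length.
e.g. "gallinsar" and "gallutordor" share the prefix "gall" of length 4; no pair shares a longer one.
Longest shared-prefix length: 4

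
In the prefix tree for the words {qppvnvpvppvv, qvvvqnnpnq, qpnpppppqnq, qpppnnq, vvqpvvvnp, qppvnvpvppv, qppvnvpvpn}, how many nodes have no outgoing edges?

Leaves are exactly the stored words that no other stored word extends.
Those words: "qpnpppppqnq", "qpppnnq", "qppvnvpvpn", "qppvnvpvppvv", "qvvvqnnpnq", "vvqpvvvnp"
Leaf count: 6

6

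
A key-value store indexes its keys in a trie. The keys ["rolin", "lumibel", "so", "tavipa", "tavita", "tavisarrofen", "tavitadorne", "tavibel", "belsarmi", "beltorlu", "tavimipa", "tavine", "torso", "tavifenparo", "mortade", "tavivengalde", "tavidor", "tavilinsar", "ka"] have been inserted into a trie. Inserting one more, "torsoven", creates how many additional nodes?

3

The longest prefix of "torsoven" already in the trie is "torso" (length 5).
New nodes needed: |"torsoven"| − 5 = 8 − 5 = 3.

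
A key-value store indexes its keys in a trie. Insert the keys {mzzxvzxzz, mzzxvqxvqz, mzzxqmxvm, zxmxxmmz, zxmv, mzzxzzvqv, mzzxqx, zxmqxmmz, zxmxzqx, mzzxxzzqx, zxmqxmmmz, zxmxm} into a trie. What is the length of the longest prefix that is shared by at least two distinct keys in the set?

7

Look for the deepest trie node that still has at least two words in its subtree.
e.g. "zxmqxmmmz" and "zxmqxmmz" share the prefix "zxmqxmm" of length 7; no pair shares a longer one.
Longest shared-prefix length: 7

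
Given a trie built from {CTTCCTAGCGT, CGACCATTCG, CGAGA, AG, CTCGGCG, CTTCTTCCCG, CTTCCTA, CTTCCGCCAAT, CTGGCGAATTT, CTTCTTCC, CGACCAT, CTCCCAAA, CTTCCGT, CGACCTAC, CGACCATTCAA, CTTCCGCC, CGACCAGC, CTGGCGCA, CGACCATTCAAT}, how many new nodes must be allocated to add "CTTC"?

0

Every character of "CTTC" already lies on an existing path (it is a prefix of some stored word).
No new nodes are needed: 0.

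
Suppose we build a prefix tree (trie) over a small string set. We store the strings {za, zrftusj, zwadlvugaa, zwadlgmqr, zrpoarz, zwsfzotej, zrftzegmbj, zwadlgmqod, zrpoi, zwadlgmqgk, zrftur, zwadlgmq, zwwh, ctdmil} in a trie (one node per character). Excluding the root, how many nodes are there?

53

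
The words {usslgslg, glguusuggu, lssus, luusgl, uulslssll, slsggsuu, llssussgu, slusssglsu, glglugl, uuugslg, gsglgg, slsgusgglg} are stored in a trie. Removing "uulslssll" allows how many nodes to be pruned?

7

A node on "uulslssll"'s path can go only if nothing else ends at it or branches off below it.
The suffix "lslssll" (7 nodes) is used only by "uulslssll"; the node for "uu" still has the child "u", so pruning stops there.
Nodes removed: 7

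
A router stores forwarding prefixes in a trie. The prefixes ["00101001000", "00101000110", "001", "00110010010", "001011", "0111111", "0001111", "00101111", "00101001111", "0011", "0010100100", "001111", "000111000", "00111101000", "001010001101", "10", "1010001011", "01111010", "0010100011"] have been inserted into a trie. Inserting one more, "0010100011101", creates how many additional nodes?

Walking "0010100011101" from the root, the first 10 characters ("0010100011") follow existing edges; "1" is the first miss.
New nodes needed: |"0010100011101"| − 10 = 13 − 10 = 3.

3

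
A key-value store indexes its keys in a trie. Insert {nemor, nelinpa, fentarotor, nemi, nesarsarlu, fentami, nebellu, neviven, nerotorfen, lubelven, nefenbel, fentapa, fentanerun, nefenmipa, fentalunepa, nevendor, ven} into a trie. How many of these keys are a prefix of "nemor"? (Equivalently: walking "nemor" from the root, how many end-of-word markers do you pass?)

Walk "nemor" from the root; an end-of-word marker is hit whenever a stored word is a prefix of "nemor".
Prefixes of the query that are stored words: "nemor"
Count: 1

1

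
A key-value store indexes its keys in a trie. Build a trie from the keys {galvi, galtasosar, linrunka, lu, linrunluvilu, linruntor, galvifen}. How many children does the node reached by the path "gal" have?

2

The children of the "gal" node are the distinct next characters among strings starting with "gal".
Distinct next characters after "gal": t, v.
That node has 2 child edges.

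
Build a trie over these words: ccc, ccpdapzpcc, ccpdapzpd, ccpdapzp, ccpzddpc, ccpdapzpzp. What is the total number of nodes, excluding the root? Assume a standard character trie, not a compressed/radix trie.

19

Count nodes per top-level branch (shared prefixes stored once):
  'c'-branch (ccc, ccpdapzp, ccpdapzpcc, ccpdapzpd, ccpdapzpzp, ccpzddpc): 19 nodes
Sum: 19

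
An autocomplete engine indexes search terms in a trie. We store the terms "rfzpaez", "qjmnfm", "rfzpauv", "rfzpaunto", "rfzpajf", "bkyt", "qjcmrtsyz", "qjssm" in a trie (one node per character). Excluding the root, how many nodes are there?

34

Trace insertions, counting only characters that open a new branch:
  "rfzpaez" → 7 new (r, f, z, p, a, e, z)
  "qjmnfm" → 6 new (q, j, m, n, f, m)
  "rfzpauv" → prefix "rfzpa" already present; 2 new (u, v)
  "rfzpaunto" → prefix "rfzpau" already present; 3 new (n, t, o)
  "rfzpajf" → prefix "rfzpa" already present; 2 new (j, f)
  "bkyt" → 4 new (b, k, y, t)
  "qjcmrtsyz" → prefix "qj" already present; 7 new (c, m, r, t, s, y, z)
  "qjssm" → prefix "qj" already present; 3 new (s, s, m)
Total nodes = 7 + 6 + 2 + 3 + 2 + 4 + 7 + 3 = 34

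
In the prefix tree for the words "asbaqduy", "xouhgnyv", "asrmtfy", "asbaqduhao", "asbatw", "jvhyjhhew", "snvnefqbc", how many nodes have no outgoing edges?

Leaves are exactly the stored words that no other stored word extends.
Those words: "asbaqduhao", "asbaqduy", "asbatw", "asrmtfy", "jvhyjhhew", "snvnefqbc", "xouhgnyv"
Leaf count: 7

7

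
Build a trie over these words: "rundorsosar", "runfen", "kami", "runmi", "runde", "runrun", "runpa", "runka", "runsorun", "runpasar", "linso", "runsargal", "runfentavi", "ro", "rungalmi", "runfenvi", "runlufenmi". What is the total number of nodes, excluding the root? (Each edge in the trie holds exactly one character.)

65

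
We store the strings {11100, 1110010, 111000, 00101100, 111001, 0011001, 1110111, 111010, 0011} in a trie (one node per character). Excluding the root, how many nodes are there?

24

Count nodes per top-level branch (shared prefixes stored once):
  '0'-branch (00101100, 0011, 0011001): 12 nodes
  '1'-branch (11100, 111000, 111001, 1110010, 111010, 1110111): 12 nodes
Sum: 24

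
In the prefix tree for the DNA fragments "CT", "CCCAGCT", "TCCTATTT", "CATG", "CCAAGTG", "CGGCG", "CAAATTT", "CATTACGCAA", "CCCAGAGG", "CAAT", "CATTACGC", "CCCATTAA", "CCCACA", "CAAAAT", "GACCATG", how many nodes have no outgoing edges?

14

Leaves are exactly the stored words that no other stored word extends.
Those words: "CAAAAT", "CAAATTT", "CAAT", "CATG", "CATTACGCAA", "CCAAGTG", "CCCACA", "CCCAGAGG", "CCCAGCT", "CCCATTAA", "CGGCG", "CT", "GACCATG", "TCCTATTT"
Leaf count: 14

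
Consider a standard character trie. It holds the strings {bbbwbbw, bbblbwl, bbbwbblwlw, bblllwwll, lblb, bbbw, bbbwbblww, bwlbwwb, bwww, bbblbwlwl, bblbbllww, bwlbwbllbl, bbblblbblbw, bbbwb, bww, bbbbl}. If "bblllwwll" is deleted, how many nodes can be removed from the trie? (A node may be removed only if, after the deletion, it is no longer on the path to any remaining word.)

6

After clearing the end-marker at "bblllwwll", prune upward until reaching a node still needed by another word.
The suffix "llwwll" (6 nodes) is used only by "bblllwwll"; the node for "bbl" still has the child "b", so pruning stops there.
Nodes removed: 6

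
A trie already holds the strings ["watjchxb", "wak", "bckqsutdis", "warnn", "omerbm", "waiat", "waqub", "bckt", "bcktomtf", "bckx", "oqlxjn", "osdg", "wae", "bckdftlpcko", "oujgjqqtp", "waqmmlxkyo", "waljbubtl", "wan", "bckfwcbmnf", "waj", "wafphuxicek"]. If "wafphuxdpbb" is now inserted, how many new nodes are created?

Walking "wafphuxdpbb" from the root, the first 7 characters ("wafphux") follow existing edges; "d" is the first miss.
New nodes needed: |"wafphuxdpbb"| − 7 = 11 − 7 = 4.

4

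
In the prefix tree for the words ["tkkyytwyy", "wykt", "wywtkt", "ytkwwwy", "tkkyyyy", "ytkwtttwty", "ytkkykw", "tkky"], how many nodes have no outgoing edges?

7

A leaf is a node with no children — equivalently, the end of a word that is not a proper prefix of any other stored word.
Those words: "tkkyytwyy", "tkkyyyy", "wykt", "wywtkt", "ytkkykw", "ytkwtttwty", "ytkwwwy"
Leaf count: 7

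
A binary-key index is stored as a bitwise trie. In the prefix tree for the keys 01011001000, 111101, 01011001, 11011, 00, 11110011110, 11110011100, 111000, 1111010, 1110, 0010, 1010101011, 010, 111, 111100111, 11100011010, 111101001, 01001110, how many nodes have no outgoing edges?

9

A leaf is a node with no children — equivalently, the end of a word that is not a proper prefix of any other stored word.
Those words: "0010", "01001110", "01011001000", "1010101011", "11011", "11100011010", "11110011100", "11110011110", "111101001"
Leaf count: 9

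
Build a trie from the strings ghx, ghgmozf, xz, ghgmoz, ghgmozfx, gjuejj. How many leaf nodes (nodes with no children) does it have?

A leaf is a node with no children — equivalently, the end of a word that is not a proper prefix of any other stored word.
Those words: "ghgmozfx", "ghx", "gjuejj", "xz"
Leaf count: 4

4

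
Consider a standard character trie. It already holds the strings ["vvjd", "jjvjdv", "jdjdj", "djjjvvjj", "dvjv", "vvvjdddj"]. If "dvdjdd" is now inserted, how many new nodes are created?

Walking "dvdjdd" from the root, the first 2 characters ("dv") follow existing edges; "d" is the first miss.
New nodes needed: |"dvdjdd"| − 2 = 6 − 2 = 4.

4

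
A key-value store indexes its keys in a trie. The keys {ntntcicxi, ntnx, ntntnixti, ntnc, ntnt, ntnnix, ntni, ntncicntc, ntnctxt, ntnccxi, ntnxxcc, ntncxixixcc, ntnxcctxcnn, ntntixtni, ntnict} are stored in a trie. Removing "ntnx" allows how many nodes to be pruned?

0

After clearing the end-marker at "ntnx", prune upward until reaching a node still needed by another word.
Every node on "ntnx" is still needed (e.g. by "ntnxxcc"), so nothing is freed.
Nodes removed: 0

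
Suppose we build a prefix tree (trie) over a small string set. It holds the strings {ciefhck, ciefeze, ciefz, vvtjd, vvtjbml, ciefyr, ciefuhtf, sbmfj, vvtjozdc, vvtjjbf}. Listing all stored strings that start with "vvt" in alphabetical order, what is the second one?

vvtjd

Filter for "vvt…" and sort: "vvtjbml", "vvtjd", "vvtjjbf", "vvtjozdc"
Position 2: vvtjd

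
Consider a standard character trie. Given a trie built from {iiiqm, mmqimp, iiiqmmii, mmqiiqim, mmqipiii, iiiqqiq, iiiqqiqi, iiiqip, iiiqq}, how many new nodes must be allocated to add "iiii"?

Walking "iiii" from the root, the first 3 characters ("iii") follow existing edges; "i" is the first miss.
So 4 − 3 = 1 new nodes.

1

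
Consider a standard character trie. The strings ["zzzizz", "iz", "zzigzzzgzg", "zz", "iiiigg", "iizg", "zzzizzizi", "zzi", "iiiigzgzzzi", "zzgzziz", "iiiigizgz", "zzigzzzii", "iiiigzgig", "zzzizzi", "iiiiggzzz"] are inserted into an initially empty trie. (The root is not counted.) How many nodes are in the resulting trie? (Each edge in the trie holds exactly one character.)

48

Count nodes per top-level branch (shared prefixes stored once):
  'i'-branch (iiiigg, iiiiggzzz, iiiigizgz, iiiigzgig, iiiigzgzzzi, iizg, iz): 24 nodes
  'z'-branch (zz, zzgzziz, zzi, zzigzzzgzg, zzigzzzii, zzzizz, zzzizzi, zzzizzizi): 24 nodes
Sum: 48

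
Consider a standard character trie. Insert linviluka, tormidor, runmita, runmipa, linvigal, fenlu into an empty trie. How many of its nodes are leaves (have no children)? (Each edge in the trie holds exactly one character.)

A leaf is a node with no children — equivalently, the end of a word that is not a proper prefix of any other stored word.
Those words: "fenlu", "linvigal", "linviluka", "runmipa", "runmita", "tormidor"
Leaf count: 6

6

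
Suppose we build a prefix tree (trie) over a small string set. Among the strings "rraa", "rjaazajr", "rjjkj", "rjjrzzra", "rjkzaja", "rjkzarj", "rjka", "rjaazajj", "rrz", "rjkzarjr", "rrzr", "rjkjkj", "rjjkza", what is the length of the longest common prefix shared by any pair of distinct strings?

7

Equivalently: take the maximum, over all pairs, of their longest common prefix length.
e.g. "rjaazajj" and "rjaazajr" share the prefix "rjaazaj" of length 7; no pair shares a longer one.
Longest shared-prefix length: 7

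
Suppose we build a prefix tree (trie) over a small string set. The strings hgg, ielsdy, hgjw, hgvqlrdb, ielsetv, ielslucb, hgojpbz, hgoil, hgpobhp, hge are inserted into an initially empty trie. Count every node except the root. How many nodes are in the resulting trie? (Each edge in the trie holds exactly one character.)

37

For each word, the new-node count is its length minus the longest prefix already in the trie:
  "hgg" → 3 new (h, g, g)
  "ielsdy" → 6 new (i, e, l, s, d, y)
  "hgjw" → prefix "hg" already present; 2 new (j, w)
  "hgvqlrdb" → prefix "hg" already present; 6 new (v, q, l, r, d, b)
  "ielsetv" → prefix "iels" already present; 3 new (e, t, v)
  "ielslucb" → prefix "iels" already present; 4 new (l, u, c, b)
  "hgojpbz" → prefix "hg" already present; 5 new (o, j, p, b, z)
  "hgoil" → prefix "hgo" already present; 2 new (i, l)
  "hgpobhp" → prefix "hg" already present; 5 new (p, o, b, h, p)
  "hge" → prefix "hg" already present; 1 new (e)
Total nodes = 3 + 6 + 2 + 6 + 3 + 4 + 5 + 2 + 5 + 1 = 37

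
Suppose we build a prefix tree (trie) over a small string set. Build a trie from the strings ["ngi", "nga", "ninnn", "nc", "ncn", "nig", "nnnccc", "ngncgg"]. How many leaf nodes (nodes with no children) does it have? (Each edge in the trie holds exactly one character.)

Leaves are exactly the stored words that no other stored word extends.
Those words: "ncn", "nga", "ngi", "ngncgg", "nig", "ninnn", "nnnccc"
Leaf count: 7

7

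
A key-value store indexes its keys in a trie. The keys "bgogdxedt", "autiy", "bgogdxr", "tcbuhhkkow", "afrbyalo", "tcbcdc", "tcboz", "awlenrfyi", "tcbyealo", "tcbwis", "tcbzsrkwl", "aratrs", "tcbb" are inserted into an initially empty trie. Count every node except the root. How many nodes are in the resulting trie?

Trace insertions, counting only characters that open a new branch:
  "bgogdxedt" → 9 new (b, g, o, g, d, x, e, d, t)
  "autiy" → 5 new (a, u, t, i, y)
  "bgogdxr" → prefix "bgogdx" already present; 1 new (r)
  "tcbuhhkkow" → 10 new (t, c, b, u, h, h, k, k, o, w)
  "afrbyalo" → prefix "a" already present; 7 new (f, r, b, y, a, l, o)
  "tcbcdc" → prefix "tcb" already present; 3 new (c, d, c)
  "tcboz" → prefix "tcb" already present; 2 new (o, z)
  "awlenrfyi" → prefix "a" already present; 8 new (w, l, e, n, r, f, y, i)
  "tcbyealo" → prefix "tcb" already present; 5 new (y, e, a, l, o)
  "tcbwis" → prefix "tcb" already present; 3 new (w, i, s)
  "tcbzsrkwl" → prefix "tcb" already present; 6 new (z, s, r, k, w, l)
  "aratrs" → prefix "a" already present; 5 new (r, a, t, r, s)
  "tcbb" → prefix "tcb" already present; 1 new (b)
Total nodes = 9 + 5 + 1 + 10 + 7 + 3 + 2 + 8 + 5 + 3 + 6 + 5 + 1 = 65

65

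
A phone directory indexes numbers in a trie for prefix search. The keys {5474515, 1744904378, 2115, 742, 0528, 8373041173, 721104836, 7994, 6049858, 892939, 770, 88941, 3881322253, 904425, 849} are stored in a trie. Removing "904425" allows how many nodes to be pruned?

6

After clearing the end-marker at "904425", prune upward until reaching a node still needed by another word.
No other word shares any prefix with "904425", so all 6 of its nodes go.
Nodes removed: 6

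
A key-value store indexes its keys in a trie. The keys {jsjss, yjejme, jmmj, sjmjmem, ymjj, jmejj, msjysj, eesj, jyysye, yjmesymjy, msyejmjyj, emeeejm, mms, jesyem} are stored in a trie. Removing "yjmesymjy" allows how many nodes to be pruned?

After clearing the end-marker at "yjmesymjy", prune upward until reaching a node still needed by another word.
The suffix "mesymjy" (7 nodes) is used only by "yjmesymjy"; the node for "yj" still has the child "e", so pruning stops there.
Nodes removed: 7

7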